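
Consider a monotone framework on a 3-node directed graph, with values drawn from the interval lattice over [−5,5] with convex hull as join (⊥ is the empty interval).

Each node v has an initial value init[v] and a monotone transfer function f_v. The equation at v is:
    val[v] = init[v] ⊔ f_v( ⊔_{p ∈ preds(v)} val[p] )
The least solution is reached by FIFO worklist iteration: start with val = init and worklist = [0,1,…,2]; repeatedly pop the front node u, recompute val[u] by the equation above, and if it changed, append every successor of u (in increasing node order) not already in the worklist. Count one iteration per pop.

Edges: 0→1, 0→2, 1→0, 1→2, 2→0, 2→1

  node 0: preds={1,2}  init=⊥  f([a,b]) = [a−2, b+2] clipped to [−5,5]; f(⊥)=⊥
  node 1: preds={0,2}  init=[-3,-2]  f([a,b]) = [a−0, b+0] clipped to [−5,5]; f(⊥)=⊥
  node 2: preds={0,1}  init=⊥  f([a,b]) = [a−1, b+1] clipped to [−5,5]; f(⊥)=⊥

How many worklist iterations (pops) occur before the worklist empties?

Trace (11 dequeues):
  [1] u=0 | in [-3,-2] | out [-5,0] | prev ⊥ | push {}
  [2] u=1 | in [-5,0] | out [-5,0] | prev [-3,-2] | push {0}
  [3] u=2 | in [-5,0] | out [-5,1] | prev ⊥ | push {1}
  [4] u=0 | in [-5,1] | out [-5,3] | prev [-5,0] | push {2}
  [5] u=1 | in [-5,3] | out [-5,3] | prev [-5,0] | push {0}
  [6] u=2 | in [-5,3] | out [-5,4] | prev [-5,1] | push {1}
  [7] u=0 | in [-5,4] | out [-5,5] | prev [-5,3] | push {2}
  [8] u=1 | in [-5,5] | out [-5,5] | prev [-5,3] | push {0}
  [9] u=2 | in [-5,5] | out [-5,5] | prev [-5,4] | push {1}
  [10] u=0 | in [-5,5] | out [-5,5] | ==
  [11] u=1 | in [-5,5] | out [-5,5] | ==

Converged values:
  [0] [-5,5]
  [1] [-5,5]
  [2] [-5,5]

11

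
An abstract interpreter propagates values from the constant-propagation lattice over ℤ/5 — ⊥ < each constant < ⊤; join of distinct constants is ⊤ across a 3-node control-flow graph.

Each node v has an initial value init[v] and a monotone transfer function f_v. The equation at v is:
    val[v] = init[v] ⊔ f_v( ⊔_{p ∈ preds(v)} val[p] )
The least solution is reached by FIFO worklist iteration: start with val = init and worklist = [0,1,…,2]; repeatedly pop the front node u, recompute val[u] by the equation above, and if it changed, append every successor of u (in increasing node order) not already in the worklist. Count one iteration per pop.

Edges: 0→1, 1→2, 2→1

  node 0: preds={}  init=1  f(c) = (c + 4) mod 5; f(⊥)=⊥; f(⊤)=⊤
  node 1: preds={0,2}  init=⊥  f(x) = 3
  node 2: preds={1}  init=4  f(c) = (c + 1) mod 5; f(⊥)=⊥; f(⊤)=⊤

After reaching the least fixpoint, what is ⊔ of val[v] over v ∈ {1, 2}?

⊤

Trace (3 dequeues):
  [1] u=0 | in ⊥ | out 1 | ==
  [2] u=1 | in ⊤ | out 3 | prev ⊥ | push {}
  [3] u=2 | in 3 | out 4 | ==

Converged values:
  [0] 1
  [1] 3
  [2] 4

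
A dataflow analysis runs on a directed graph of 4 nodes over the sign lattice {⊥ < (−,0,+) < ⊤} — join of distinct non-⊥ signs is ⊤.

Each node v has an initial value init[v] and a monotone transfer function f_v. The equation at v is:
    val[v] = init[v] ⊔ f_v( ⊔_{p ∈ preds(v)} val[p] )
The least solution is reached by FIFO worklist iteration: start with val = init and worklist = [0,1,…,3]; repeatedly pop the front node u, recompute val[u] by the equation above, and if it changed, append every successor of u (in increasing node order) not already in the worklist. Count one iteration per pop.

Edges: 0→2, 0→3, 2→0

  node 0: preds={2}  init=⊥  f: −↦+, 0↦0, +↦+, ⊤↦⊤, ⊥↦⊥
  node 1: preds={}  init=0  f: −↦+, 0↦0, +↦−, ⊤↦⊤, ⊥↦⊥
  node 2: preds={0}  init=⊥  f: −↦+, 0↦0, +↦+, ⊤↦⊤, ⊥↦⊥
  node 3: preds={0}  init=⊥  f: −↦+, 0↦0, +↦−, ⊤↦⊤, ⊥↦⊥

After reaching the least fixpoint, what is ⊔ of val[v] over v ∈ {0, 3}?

⊥

Iteration log — 4 steps:
  step 1. node 0  ⊔preds=⊥  new=⊥  stable
  step 2. node 1  ⊔preds=⊥  new=0  stable
  step 3. node 2  ⊔preds=⊥  new=⊥  stable
  step 4. node 3  ⊔preds=⊥  new=⊥  stable

Least fixpoint reached:
  node 0: ⊥
  node 1: 0
  node 2: ⊥
  node 3: ⊥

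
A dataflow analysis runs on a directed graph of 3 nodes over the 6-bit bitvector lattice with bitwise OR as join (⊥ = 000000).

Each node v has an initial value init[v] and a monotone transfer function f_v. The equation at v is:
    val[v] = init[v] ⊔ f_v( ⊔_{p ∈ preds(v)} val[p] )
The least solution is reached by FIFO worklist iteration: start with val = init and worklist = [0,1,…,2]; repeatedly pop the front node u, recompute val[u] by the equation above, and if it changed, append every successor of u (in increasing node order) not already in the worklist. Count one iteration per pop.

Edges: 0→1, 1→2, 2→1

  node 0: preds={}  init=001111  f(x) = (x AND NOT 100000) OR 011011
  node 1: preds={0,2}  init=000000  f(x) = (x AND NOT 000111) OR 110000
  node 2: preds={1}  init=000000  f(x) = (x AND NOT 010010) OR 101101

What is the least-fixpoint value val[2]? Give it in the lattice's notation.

101101

Trace (4 dequeues):
  [1] u=0 | in 000000 | out 011111 | prev 001111 | push {}
  [2] u=1 | in 011111 | out 111000 | prev 000000 | push {}
  [3] u=2 | in 111000 | out 101101 | prev 000000 | push {1}
  [4] u=1 | in 111111 | out 111000 | ==

Converged values:
  [0] 011111
  [1] 111000
  [2] 101101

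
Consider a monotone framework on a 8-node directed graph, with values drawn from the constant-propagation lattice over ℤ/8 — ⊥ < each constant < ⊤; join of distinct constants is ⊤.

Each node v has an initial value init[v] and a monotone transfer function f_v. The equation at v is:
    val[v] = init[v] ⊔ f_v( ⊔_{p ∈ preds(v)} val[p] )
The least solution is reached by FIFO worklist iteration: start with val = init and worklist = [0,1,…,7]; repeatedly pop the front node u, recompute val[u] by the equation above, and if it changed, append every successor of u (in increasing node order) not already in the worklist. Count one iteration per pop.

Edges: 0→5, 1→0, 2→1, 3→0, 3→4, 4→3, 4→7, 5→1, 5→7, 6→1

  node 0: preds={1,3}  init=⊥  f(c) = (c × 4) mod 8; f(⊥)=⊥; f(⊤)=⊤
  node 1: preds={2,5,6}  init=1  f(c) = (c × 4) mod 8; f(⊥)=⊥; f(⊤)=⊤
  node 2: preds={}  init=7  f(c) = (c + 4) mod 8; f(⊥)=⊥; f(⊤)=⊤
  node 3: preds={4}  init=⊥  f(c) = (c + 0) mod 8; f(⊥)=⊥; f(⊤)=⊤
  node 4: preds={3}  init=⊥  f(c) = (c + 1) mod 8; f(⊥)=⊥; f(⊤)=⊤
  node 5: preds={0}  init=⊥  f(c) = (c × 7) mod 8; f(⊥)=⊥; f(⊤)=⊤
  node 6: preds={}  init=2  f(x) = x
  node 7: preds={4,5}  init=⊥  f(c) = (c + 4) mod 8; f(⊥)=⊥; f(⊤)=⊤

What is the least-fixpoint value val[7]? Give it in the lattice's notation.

⊤

Trace (13 dequeues):
  [1] u=0 | in 1 | out 4 | prev ⊥ | push {}
  [2] u=1 | in ⊤ | out ⊤ | prev 1 | push {0}
  [3] u=2 | in ⊥ | out 7 | ==
  [4] u=3 | in ⊥ | out ⊥ | ==
  [5] u=4 | in ⊥ | out ⊥ | ==
  [6] u=5 | in 4 | out 4 | prev ⊥ | push {1}
  [7] u=6 | in ⊥ | out 2 | ==
  [8] u=7 | in 4 | out 0 | prev ⊥ | push {}
  [9] u=0 | in ⊤ | out ⊤ | prev 4 | push {5}
  [10] u=1 | in ⊤ | out ⊤ | ==
  [11] u=5 | in ⊤ | out ⊤ | prev 4 | push {1,7}
  [12] u=1 | in ⊤ | out ⊤ | ==
  [13] u=7 | in ⊤ | out ⊤ | prev 0 | push {}

Converged values:
  [0] ⊤
  [1] ⊤
  [2] 7
  [3] ⊥
  [4] ⊥
  [5] ⊤
  [6] 2
  [7] ⊤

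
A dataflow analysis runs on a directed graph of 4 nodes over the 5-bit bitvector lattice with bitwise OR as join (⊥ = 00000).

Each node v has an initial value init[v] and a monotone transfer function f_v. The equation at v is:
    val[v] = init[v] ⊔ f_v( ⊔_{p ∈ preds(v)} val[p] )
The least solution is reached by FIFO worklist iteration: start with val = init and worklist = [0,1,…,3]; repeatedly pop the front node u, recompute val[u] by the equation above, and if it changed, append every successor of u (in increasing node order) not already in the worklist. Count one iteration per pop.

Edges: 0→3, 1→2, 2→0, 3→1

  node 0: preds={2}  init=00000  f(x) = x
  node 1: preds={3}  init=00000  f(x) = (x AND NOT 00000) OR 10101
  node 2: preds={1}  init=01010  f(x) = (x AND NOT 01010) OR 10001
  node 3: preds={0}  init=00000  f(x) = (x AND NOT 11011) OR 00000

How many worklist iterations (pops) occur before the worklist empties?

7

Trace (7 dequeues):
  [1] u=0 | in 01010 | out 01010 | prev 00000 | push {}
  [2] u=1 | in 00000 | out 10101 | prev 00000 | push {}
  [3] u=2 | in 10101 | out 11111 | prev 01010 | push {0}
  [4] u=3 | in 01010 | out 00000 | ==
  [5] u=0 | in 11111 | out 11111 | prev 01010 | push {3}
  [6] u=3 | in 11111 | out 00100 | prev 00000 | push {1}
  [7] u=1 | in 00100 | out 10101 | ==

Converged values:
  [0] 11111
  [1] 10101
  [2] 11111
  [3] 00100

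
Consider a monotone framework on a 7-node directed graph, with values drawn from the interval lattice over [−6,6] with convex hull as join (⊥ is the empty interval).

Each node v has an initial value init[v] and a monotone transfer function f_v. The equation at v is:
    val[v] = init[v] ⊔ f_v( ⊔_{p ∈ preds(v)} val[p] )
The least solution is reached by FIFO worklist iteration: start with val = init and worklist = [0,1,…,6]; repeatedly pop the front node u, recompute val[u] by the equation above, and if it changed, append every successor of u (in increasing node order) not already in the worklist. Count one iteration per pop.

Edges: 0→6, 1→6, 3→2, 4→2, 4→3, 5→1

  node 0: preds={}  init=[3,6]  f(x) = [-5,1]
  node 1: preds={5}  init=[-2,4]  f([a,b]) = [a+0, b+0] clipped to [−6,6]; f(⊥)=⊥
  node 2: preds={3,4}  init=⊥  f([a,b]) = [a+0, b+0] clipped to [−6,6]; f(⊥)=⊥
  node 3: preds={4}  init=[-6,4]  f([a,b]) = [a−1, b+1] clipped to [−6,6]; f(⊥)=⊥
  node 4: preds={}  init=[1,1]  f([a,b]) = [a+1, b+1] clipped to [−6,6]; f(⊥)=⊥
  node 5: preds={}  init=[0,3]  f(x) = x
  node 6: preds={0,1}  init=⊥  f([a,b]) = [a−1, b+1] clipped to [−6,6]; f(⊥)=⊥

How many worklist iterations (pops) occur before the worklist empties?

7

Iteration log — 7 steps:
  step 1. node 0  ⊔preds=⊥  new=[-5,6]  old=[3,6]  +wl: 
  step 2. node 1  ⊔preds=[0,3]  new=[-2,4]  stable
  step 3. node 2  ⊔preds=[-6,4]  new=[-6,4]  old=⊥  +wl: 
  step 4. node 3  ⊔preds=[1,1]  new=[-6,4]  stable
  step 5. node 4  ⊔preds=⊥  new=[1,1]  stable
  step 6. node 5  ⊔preds=⊥  new=[0,3]  stable
  step 7. node 6  ⊔preds=[-5,6]  new=[-6,6]  old=⊥  +wl: 

Least fixpoint reached:
  node 0: [-5,6]
  node 1: [-2,4]
  node 2: [-6,4]
  node 3: [-6,4]
  node 4: [1,1]
  node 5: [0,3]
  node 6: [-6,6]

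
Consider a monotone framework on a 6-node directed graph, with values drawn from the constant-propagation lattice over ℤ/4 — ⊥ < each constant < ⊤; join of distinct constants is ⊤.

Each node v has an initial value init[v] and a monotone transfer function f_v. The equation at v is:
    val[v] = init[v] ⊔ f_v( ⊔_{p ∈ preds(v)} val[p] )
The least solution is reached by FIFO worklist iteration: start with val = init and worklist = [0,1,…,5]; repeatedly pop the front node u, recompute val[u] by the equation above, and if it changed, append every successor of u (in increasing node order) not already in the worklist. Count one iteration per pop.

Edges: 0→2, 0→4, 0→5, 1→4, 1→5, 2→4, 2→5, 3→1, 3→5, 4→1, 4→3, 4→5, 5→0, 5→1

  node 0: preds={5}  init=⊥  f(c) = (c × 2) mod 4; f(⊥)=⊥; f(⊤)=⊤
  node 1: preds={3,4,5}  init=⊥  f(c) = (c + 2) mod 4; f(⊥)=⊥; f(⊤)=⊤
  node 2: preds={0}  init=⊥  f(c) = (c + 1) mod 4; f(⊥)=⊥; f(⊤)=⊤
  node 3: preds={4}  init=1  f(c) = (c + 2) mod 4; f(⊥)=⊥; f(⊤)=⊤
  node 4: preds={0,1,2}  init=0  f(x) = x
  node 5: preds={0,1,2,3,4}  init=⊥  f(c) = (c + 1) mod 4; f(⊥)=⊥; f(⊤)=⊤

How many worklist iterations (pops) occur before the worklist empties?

12

Worklist (12 pops):
  #1 pop 0: in=⊥ → ⊥ (no change)
  #2 pop 1: in=⊤ → ⊤ (was ⊥); enqueue []
  #3 pop 2: in=⊥ → ⊥ (no change)
  #4 pop 3: in=0 → ⊤ (was 1); enqueue [1]
  #5 pop 4: in=⊤ → ⊤ (was 0); enqueue [3]
  #6 pop 5: in=⊤ → ⊤ (was ⊥); enqueue [0]
  #7 pop 1: in=⊤ → ⊤ (no change)
  #8 pop 3: in=⊤ → ⊤ (no change)
  #9 pop 0: in=⊤ → ⊤ (was ⊥); enqueue [2,4,5]
  #10 pop 2: in=⊤ → ⊤ (was ⊥); enqueue []
  #11 pop 4: in=⊤ → ⊤ (no change)
  #12 pop 5: in=⊤ → ⊤ (no change)

Fixpoint:
  val[0] = ⊤
  val[1] = ⊤
  val[2] = ⊤
  val[3] = ⊤
  val[4] = ⊤
  val[5] = ⊤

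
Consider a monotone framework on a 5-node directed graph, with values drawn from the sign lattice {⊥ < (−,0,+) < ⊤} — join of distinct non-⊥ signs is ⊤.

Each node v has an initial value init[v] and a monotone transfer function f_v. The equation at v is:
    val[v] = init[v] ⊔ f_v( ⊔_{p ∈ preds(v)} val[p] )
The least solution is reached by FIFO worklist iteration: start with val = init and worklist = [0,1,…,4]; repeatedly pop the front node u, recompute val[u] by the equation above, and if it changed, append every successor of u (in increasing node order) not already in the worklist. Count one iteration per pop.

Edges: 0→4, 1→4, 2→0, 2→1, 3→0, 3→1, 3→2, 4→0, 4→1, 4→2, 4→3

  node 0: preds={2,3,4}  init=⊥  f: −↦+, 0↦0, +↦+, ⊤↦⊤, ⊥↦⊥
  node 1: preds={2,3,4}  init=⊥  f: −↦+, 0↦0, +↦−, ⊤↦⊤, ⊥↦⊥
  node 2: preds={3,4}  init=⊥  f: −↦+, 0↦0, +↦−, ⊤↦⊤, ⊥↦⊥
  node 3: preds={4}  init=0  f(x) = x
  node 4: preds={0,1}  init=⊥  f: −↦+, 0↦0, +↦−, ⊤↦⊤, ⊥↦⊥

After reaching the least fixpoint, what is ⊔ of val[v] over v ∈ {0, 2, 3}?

0

Worklist (9 pops):
  #1 pop 0: in=0 → 0 (was ⊥); enqueue []
  #2 pop 1: in=0 → 0 (was ⊥); enqueue []
  #3 pop 2: in=0 → 0 (was ⊥); enqueue [0,1]
  #4 pop 3: in=⊥ → 0 (no change)
  #5 pop 4: in=0 → 0 (was ⊥); enqueue [2,3]
  #6 pop 0: in=0 → 0 (no change)
  #7 pop 1: in=0 → 0 (no change)
  #8 pop 2: in=0 → 0 (no change)
  #9 pop 3: in=0 → 0 (no change)

Fixpoint:
  val[0] = 0
  val[1] = 0
  val[2] = 0
  val[3] = 0
  val[4] = 0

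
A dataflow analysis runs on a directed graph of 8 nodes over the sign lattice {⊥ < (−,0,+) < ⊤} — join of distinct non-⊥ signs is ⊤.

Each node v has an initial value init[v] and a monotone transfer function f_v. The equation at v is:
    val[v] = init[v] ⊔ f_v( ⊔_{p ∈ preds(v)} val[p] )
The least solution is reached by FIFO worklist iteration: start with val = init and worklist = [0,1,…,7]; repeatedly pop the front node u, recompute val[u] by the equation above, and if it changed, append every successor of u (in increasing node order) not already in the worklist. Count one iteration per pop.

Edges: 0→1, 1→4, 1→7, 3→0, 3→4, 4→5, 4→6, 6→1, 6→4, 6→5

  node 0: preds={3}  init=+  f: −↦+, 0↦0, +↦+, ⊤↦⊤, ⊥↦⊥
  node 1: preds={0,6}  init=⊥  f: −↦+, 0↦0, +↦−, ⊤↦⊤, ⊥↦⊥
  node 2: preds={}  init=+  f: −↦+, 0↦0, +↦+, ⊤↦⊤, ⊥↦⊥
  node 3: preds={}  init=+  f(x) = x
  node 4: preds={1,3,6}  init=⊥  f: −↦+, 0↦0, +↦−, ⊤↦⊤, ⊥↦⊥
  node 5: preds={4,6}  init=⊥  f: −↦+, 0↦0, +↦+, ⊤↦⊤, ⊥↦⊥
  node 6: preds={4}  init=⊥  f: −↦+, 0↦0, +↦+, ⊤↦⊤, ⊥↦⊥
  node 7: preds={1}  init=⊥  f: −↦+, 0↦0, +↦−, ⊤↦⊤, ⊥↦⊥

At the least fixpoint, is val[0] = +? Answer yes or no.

Worklist (12 pops):
  #1 pop 0: in=+ → + (no change)
  #2 pop 1: in=+ → − (was ⊥); enqueue []
  #3 pop 2: in=⊥ → + (no change)
  #4 pop 3: in=⊥ → + (no change)
  #5 pop 4: in=⊤ → ⊤ (was ⊥); enqueue []
  #6 pop 5: in=⊤ → ⊤ (was ⊥); enqueue []
  #7 pop 6: in=⊤ → ⊤ (was ⊥); enqueue [1,4,5]
  #8 pop 7: in=− → + (was ⊥); enqueue []
  #9 pop 1: in=⊤ → ⊤ (was −); enqueue [7]
  #10 pop 4: in=⊤ → ⊤ (no change)
  #11 pop 5: in=⊤ → ⊤ (no change)
  #12 pop 7: in=⊤ → ⊤ (was +); enqueue []

Fixpoint:
  val[0] = +
  val[1] = ⊤
  val[2] = +
  val[3] = +
  val[4] = ⊤
  val[5] = ⊤
  val[6] = ⊤
  val[7] = ⊤

yes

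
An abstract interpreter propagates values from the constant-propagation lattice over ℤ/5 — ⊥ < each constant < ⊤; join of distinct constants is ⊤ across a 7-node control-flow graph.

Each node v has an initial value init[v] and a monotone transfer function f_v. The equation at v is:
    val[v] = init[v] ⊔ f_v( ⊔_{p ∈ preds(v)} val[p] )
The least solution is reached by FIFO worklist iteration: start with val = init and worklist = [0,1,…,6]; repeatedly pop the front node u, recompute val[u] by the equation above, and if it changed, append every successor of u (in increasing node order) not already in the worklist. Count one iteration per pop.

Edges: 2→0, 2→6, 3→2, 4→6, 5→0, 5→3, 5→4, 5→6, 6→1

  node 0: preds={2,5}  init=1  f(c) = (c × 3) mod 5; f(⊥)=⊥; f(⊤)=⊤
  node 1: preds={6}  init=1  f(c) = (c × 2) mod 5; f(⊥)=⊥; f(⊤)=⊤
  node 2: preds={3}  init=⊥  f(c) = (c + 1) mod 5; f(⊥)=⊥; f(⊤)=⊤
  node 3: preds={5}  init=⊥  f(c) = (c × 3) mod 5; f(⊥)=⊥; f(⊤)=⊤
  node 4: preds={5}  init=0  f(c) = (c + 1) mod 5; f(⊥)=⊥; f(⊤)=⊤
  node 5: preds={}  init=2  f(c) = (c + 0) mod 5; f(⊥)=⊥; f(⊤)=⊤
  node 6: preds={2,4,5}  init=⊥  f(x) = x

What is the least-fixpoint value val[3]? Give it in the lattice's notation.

Iteration log — 11 steps:
  step 1. node 0  ⊔preds=2  new=1  stable
  step 2. node 1  ⊔preds=⊥  new=1  stable
  step 3. node 2  ⊔preds=⊥  new=⊥  stable
  step 4. node 3  ⊔preds=2  new=1  old=⊥  +wl: 2
  step 5. node 4  ⊔preds=2  new=⊤  old=0  +wl: 
  step 6. node 5  ⊔preds=⊥  new=2  stable
  step 7. node 6  ⊔preds=⊤  new=⊤  old=⊥  +wl: 1
  step 8. node 2  ⊔preds=1  new=2  old=⊥  +wl: 0,6
  step 9. node 1  ⊔preds=⊤  new=⊤  old=1  +wl: 
  step 10. node 0  ⊔preds=2  new=1  stable
  step 11. node 6  ⊔preds=⊤  new=⊤  stable

Least fixpoint reached:
  node 0: 1
  node 1: ⊤
  node 2: 2
  node 3: 1
  node 4: ⊤
  node 5: 2
  node 6: ⊤

1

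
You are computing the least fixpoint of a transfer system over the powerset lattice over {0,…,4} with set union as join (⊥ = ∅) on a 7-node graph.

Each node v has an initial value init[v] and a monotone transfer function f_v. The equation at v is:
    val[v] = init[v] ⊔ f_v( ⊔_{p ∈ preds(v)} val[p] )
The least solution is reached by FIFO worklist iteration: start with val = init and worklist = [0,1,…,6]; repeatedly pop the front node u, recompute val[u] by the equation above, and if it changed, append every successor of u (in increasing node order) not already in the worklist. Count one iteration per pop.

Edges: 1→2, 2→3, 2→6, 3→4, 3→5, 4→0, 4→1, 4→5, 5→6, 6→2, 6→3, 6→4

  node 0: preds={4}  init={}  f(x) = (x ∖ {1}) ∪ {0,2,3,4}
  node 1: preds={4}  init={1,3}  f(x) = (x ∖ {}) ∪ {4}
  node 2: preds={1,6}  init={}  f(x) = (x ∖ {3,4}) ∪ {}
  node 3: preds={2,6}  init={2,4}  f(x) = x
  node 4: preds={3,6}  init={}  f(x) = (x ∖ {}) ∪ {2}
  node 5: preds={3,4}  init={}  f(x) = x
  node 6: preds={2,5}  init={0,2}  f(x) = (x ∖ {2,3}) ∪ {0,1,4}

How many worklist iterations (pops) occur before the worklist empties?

12

Iteration log — 12 steps:
  step 1. node 0  ⊔preds={}  new={0,2,3,4}  old={}  +wl: 
  step 2. node 1  ⊔preds={}  new={1,3,4}  old={1,3}  +wl: 
  step 3. node 2  ⊔preds={0,1,2,3,4}  new={0,1,2}  old={}  +wl: 
  step 4. node 3  ⊔preds={0,1,2}  new={0,1,2,4}  old={2,4}  +wl: 
  step 5. node 4  ⊔preds={0,1,2,4}  new={0,1,2,4}  old={}  +wl: 0,1
  step 6. node 5  ⊔preds={0,1,2,4}  new={0,1,2,4}  old={}  +wl: 
  step 7. node 6  ⊔preds={0,1,2,4}  new={0,1,2,4}  old={0,2}  +wl: 2,3,4
  step 8. node 0  ⊔preds={0,1,2,4}  new={0,2,3,4}  stable
  step 9. node 1  ⊔preds={0,1,2,4}  new={0,1,2,3,4}  old={1,3,4}  +wl: 
  step 10. node 2  ⊔preds={0,1,2,3,4}  new={0,1,2}  stable
  step 11. node 3  ⊔preds={0,1,2,4}  new={0,1,2,4}  stable
  step 12. node 4  ⊔preds={0,1,2,4}  new={0,1,2,4}  stable

Least fixpoint reached:
  node 0: {0,2,3,4}
  node 1: {0,1,2,3,4}
  node 2: {0,1,2}
  node 3: {0,1,2,4}
  node 4: {0,1,2,4}
  node 5: {0,1,2,4}
  node 6: {0,1,2,4}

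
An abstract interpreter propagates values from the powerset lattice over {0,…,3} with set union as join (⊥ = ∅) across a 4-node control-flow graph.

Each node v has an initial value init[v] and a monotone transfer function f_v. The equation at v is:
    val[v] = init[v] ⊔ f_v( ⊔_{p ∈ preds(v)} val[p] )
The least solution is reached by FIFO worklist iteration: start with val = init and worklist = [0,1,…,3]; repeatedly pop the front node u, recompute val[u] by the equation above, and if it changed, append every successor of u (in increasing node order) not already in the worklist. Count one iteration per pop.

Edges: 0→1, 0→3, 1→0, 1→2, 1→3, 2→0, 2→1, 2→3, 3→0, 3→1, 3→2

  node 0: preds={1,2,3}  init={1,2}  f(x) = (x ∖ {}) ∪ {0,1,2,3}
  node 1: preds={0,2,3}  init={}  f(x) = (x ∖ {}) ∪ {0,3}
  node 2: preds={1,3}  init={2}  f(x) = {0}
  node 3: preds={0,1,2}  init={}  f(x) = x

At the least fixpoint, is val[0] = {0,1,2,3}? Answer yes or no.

Worklist (7 pops):
  #1 pop 0: in={2} → {0,1,2,3} (was {1,2}); enqueue []
  #2 pop 1: in={0,1,2,3} → {0,1,2,3} (was {}); enqueue [0]
  #3 pop 2: in={0,1,2,3} → {0,2} (was {2}); enqueue [1]
  #4 pop 3: in={0,1,2,3} → {0,1,2,3} (was {}); enqueue [2]
  #5 pop 0: in={0,1,2,3} → {0,1,2,3} (no change)
  #6 pop 1: in={0,1,2,3} → {0,1,2,3} (no change)
  #7 pop 2: in={0,1,2,3} → {0,2} (no change)

Fixpoint:
  val[0] = {0,1,2,3}
  val[1] = {0,1,2,3}
  val[2] = {0,2}
  val[3] = {0,1,2,3}

yes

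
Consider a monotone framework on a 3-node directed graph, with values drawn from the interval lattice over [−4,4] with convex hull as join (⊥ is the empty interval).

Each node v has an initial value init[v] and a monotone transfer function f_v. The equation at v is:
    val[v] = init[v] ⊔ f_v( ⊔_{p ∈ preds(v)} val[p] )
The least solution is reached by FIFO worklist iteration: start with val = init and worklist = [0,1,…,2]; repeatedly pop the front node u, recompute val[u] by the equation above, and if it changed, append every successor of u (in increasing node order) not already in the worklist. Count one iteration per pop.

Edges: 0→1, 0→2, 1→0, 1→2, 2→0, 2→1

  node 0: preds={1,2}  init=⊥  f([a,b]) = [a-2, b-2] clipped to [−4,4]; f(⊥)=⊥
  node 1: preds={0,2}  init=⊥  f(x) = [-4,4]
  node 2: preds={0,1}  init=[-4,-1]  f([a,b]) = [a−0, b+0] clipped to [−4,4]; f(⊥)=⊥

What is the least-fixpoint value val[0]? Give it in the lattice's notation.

[-4,2]

Worklist (6 pops):
  #1 pop 0: in=[-4,-1] → [-4,-3] (was ⊥); enqueue []
  #2 pop 1: in=[-4,-1] → [-4,4] (was ⊥); enqueue [0]
  #3 pop 2: in=[-4,4] → [-4,4] (was [-4,-1]); enqueue [1]
  #4 pop 0: in=[-4,4] → [-4,2] (was [-4,-3]); enqueue [2]
  #5 pop 1: in=[-4,4] → [-4,4] (no change)
  #6 pop 2: in=[-4,4] → [-4,4] (no change)

Fixpoint:
  val[0] = [-4,2]
  val[1] = [-4,4]
  val[2] = [-4,4]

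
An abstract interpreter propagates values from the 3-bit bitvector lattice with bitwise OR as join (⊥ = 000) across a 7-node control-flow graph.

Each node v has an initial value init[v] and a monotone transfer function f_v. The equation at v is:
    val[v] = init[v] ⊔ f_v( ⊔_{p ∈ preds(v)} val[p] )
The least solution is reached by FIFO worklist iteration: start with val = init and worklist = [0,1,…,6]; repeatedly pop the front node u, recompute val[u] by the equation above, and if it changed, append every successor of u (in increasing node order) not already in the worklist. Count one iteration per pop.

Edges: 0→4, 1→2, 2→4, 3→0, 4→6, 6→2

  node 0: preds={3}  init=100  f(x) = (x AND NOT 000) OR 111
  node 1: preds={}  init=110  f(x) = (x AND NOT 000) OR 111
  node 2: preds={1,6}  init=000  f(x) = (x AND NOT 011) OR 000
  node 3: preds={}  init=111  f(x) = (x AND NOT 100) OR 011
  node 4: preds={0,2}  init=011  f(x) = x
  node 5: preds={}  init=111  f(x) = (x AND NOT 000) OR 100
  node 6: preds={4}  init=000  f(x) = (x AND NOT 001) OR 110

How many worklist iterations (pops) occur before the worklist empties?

8

Iteration log — 8 steps:
  step 1. node 0  ⊔preds=111  new=111  old=100  +wl: 
  step 2. node 1  ⊔preds=000  new=111  old=110  +wl: 
  step 3. node 2  ⊔preds=111  new=100  old=000  +wl: 
  step 4. node 3  ⊔preds=000  new=111  stable
  step 5. node 4  ⊔preds=111  new=111  old=011  +wl: 
  step 6. node 5  ⊔preds=000  new=111  stable
  step 7. node 6  ⊔preds=111  new=110  old=000  +wl: 2
  step 8. node 2  ⊔preds=111  new=100  stable

Least fixpoint reached:
  node 0: 111
  node 1: 111
  node 2: 100
  node 3: 111
  node 4: 111
  node 5: 111
  node 6: 110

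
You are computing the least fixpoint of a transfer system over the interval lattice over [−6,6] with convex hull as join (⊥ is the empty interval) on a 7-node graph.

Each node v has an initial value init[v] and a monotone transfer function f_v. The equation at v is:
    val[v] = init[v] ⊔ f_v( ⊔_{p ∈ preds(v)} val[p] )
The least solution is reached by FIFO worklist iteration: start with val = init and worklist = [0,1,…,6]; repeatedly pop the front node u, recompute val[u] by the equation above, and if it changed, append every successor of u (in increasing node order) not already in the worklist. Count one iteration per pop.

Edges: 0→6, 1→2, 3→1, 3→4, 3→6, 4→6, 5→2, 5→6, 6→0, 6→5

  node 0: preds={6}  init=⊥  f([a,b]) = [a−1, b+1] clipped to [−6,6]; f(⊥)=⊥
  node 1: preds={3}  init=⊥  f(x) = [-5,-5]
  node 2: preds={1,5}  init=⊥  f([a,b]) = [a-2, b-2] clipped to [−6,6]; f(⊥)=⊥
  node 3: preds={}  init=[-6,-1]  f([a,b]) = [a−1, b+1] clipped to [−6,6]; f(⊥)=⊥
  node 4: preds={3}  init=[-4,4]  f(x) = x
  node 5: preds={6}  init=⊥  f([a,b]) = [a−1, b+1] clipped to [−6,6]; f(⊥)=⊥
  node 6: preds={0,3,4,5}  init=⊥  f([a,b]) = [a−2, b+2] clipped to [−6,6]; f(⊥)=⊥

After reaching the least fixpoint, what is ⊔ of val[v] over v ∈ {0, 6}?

[-6,6]

Trace (11 dequeues):
  [1] u=0 | in ⊥ | out ⊥ | ==
  [2] u=1 | in [-6,-1] | out [-5,-5] | prev ⊥ | push {}
  [3] u=2 | in [-5,-5] | out [-6,-6] | prev ⊥ | push {}
  [4] u=3 | in ⊥ | out [-6,-1] | ==
  [5] u=4 | in [-6,-1] | out [-6,4] | prev [-4,4] | push {}
  [6] u=5 | in ⊥ | out ⊥ | ==
  [7] u=6 | in [-6,4] | out [-6,6] | prev ⊥ | push {0,5}
  [8] u=0 | in [-6,6] | out [-6,6] | prev ⊥ | push {6}
  [9] u=5 | in [-6,6] | out [-6,6] | prev ⊥ | push {2}
  [10] u=6 | in [-6,6] | out [-6,6] | ==
  [11] u=2 | in [-6,6] | out [-6,4] | prev [-6,-6] | push {}

Converged values:
  [0] [-6,6]
  [1] [-5,-5]
  [2] [-6,4]
  [3] [-6,-1]
  [4] [-6,4]
  [5] [-6,6]
  [6] [-6,6]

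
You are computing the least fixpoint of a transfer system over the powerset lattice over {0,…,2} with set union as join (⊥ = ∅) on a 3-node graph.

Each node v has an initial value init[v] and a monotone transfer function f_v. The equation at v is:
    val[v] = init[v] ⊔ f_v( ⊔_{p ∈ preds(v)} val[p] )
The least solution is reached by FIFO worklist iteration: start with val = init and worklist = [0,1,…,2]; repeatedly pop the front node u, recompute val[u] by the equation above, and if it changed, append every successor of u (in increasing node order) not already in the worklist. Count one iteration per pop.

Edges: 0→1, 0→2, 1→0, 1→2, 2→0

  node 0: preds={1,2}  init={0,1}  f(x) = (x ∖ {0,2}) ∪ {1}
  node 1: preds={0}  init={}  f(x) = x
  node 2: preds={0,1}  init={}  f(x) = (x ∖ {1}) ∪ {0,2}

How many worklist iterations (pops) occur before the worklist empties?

4

Worklist (4 pops):
  #1 pop 0: in={} → {0,1} (no change)
  #2 pop 1: in={0,1} → {0,1} (was {}); enqueue [0]
  #3 pop 2: in={0,1} → {0,2} (was {}); enqueue []
  #4 pop 0: in={0,1,2} → {0,1} (no change)

Fixpoint:
  val[0] = {0,1}
  val[1] = {0,1}
  val[2] = {0,2}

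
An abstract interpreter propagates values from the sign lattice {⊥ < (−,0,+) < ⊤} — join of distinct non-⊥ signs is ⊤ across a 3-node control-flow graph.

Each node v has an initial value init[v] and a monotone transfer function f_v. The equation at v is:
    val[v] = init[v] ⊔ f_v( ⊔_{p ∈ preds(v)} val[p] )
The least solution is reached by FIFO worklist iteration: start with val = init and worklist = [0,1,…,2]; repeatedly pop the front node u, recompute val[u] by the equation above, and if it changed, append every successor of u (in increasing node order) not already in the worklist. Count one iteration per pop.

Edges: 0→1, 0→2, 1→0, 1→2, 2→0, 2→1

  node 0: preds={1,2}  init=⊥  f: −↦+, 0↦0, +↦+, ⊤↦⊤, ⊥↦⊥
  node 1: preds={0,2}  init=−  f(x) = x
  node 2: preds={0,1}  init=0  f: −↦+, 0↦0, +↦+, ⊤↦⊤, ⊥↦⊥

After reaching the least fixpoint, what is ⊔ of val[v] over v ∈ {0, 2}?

⊤

Trace (5 dequeues):
  [1] u=0 | in ⊤ | out ⊤ | prev ⊥ | push {}
  [2] u=1 | in ⊤ | out ⊤ | prev − | push {0}
  [3] u=2 | in ⊤ | out ⊤ | prev 0 | push {1}
  [4] u=0 | in ⊤ | out ⊤ | ==
  [5] u=1 | in ⊤ | out ⊤ | ==

Converged values:
  [0] ⊤
  [1] ⊤
  [2] ⊤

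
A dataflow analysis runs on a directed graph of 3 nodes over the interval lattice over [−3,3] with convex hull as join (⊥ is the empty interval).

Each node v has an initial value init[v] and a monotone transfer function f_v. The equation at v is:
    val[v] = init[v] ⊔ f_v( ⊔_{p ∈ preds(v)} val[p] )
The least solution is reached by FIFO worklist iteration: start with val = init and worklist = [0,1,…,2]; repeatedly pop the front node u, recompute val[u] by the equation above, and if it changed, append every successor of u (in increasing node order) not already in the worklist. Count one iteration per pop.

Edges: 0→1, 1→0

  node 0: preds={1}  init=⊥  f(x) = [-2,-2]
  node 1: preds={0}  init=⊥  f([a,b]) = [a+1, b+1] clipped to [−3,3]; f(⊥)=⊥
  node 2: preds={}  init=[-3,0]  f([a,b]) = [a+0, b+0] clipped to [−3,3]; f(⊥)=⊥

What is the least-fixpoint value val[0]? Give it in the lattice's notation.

Worklist (4 pops):
  #1 pop 0: in=⊥ → [-2,-2] (was ⊥); enqueue []
  #2 pop 1: in=[-2,-2] → [-1,-1] (was ⊥); enqueue [0]
  #3 pop 2: in=⊥ → [-3,0] (no change)
  #4 pop 0: in=[-1,-1] → [-2,-2] (no change)

Fixpoint:
  val[0] = [-2,-2]
  val[1] = [-1,-1]
  val[2] = [-3,0]

[-2,-2]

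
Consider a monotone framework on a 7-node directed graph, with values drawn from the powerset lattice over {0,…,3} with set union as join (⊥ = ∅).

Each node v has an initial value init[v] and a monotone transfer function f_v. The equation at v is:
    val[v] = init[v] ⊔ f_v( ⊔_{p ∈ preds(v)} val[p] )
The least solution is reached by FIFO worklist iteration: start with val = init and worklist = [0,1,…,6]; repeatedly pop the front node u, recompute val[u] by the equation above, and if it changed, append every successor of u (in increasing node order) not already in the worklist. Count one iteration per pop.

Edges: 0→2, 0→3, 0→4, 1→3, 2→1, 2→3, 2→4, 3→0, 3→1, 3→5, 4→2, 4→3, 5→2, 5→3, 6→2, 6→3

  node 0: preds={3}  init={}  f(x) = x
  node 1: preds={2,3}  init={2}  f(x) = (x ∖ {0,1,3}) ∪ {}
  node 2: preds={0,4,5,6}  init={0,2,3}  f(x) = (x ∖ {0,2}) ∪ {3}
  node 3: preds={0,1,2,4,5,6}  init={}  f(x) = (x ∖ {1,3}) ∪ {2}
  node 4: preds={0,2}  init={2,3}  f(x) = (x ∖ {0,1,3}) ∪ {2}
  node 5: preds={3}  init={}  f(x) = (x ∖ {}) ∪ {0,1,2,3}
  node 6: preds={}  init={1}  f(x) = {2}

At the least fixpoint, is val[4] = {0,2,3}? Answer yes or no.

Iteration log — 12 steps:
  step 1. node 0  ⊔preds={}  new={}  stable
  step 2. node 1  ⊔preds={0,2,3}  new={2}  stable
  step 3. node 2  ⊔preds={1,2,3}  new={0,1,2,3}  old={0,2,3}  +wl: 1
  step 4. node 3  ⊔preds={0,1,2,3}  new={0,2}  old={}  +wl: 0
  step 5. node 4  ⊔preds={0,1,2,3}  new={2,3}  stable
  step 6. node 5  ⊔preds={0,2}  new={0,1,2,3}  old={}  +wl: 2,3
  step 7. node 6  ⊔preds={}  new={1,2}  old={1}  +wl: 
  step 8. node 1  ⊔preds={0,1,2,3}  new={2}  stable
  step 9. node 0  ⊔preds={0,2}  new={0,2}  old={}  +wl: 4
  step 10. node 2  ⊔preds={0,1,2,3}  new={0,1,2,3}  stable
  step 11. node 3  ⊔preds={0,1,2,3}  new={0,2}  stable
  step 12. node 4  ⊔preds={0,1,2,3}  new={2,3}  stable

Least fixpoint reached:
  node 0: {0,2}
  node 1: {2}
  node 2: {0,1,2,3}
  node 3: {0,2}
  node 4: {2,3}
  node 5: {0,1,2,3}
  node 6: {1,2}

no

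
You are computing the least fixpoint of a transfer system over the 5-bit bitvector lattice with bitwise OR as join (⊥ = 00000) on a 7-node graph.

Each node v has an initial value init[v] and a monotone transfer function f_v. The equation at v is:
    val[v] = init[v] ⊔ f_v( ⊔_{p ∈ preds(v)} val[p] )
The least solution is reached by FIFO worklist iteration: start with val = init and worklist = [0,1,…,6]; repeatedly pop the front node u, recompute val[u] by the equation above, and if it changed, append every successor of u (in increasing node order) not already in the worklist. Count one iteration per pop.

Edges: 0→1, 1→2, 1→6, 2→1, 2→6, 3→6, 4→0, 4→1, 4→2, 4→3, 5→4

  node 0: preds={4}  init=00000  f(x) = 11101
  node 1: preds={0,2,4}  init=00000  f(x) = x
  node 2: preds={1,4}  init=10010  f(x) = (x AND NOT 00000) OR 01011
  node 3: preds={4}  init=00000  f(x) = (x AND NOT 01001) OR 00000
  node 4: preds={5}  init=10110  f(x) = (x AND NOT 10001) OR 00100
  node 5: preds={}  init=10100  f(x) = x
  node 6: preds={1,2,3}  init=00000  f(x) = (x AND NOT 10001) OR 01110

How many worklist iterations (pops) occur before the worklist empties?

8

Iteration log — 8 steps:
  step 1. node 0  ⊔preds=10110  new=11101  old=00000  +wl: 
  step 2. node 1  ⊔preds=11111  new=11111  old=00000  +wl: 
  step 3. node 2  ⊔preds=11111  new=11111  old=10010  +wl: 1
  step 4. node 3  ⊔preds=10110  new=10110  old=00000  +wl: 
  step 5. node 4  ⊔preds=10100  new=10110  stable
  step 6. node 5  ⊔preds=00000  new=10100  stable
  step 7. node 6  ⊔preds=11111  new=01110  old=00000  +wl: 
  step 8. node 1  ⊔preds=11111  new=11111  stable

Least fixpoint reached:
  node 0: 11101
  node 1: 11111
  node 2: 11111
  node 3: 10110
  node 4: 10110
  node 5: 10100
  node 6: 01110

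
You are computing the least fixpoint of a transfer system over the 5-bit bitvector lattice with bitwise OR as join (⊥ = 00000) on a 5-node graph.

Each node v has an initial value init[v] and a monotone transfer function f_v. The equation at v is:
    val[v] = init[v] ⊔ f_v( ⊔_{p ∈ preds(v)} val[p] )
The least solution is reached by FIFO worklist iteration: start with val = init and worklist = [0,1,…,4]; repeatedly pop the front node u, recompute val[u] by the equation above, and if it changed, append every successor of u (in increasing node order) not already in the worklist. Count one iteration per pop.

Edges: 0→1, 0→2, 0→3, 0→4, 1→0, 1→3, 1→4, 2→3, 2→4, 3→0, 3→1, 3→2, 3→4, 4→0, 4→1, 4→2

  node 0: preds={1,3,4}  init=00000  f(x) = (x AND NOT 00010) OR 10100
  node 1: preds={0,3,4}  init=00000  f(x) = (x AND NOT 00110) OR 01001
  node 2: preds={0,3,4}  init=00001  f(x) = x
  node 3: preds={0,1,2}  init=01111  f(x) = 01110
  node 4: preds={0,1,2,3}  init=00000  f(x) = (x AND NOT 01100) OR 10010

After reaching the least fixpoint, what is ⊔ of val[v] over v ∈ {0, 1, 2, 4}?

Iteration log — 8 steps:
  step 1. node 0  ⊔preds=01111  new=11101  old=00000  +wl: 
  step 2. node 1  ⊔preds=11111  new=11001  old=00000  +wl: 0
  step 3. node 2  ⊔preds=11111  new=11111  old=00001  +wl: 
  step 4. node 3  ⊔preds=11111  new=01111  stable
  step 5. node 4  ⊔preds=11111  new=10011  old=00000  +wl: 1,2
  step 6. node 0  ⊔preds=11111  new=11101  stable
  step 7. node 1  ⊔preds=11111  new=11001  stable
  step 8. node 2  ⊔preds=11111  new=11111  stable

Least fixpoint reached:
  node 0: 11101
  node 1: 11001
  node 2: 11111
  node 3: 01111
  node 4: 10011

11111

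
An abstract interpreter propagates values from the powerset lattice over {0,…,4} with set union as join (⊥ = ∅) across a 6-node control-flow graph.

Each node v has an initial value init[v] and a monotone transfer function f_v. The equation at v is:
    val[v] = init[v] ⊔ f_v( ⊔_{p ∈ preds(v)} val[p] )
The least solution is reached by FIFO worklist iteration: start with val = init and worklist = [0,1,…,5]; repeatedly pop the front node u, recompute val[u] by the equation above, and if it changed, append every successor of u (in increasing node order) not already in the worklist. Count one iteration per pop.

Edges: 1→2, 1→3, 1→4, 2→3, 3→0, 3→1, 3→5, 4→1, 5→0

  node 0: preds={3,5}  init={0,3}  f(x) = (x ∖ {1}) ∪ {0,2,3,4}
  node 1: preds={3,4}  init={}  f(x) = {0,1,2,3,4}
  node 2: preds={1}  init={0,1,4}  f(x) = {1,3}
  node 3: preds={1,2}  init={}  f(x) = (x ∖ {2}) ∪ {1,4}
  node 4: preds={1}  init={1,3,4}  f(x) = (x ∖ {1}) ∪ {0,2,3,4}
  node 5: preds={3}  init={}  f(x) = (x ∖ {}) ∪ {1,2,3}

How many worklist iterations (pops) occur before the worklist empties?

8

Worklist (8 pops):
  #1 pop 0: in={} → {0,2,3,4} (was {0,3}); enqueue []
  #2 pop 1: in={1,3,4} → {0,1,2,3,4} (was {}); enqueue []
  #3 pop 2: in={0,1,2,3,4} → {0,1,3,4} (was {0,1,4}); enqueue []
  #4 pop 3: in={0,1,2,3,4} → {0,1,3,4} (was {}); enqueue [0,1]
  #5 pop 4: in={0,1,2,3,4} → {0,1,2,3,4} (was {1,3,4}); enqueue []
  #6 pop 5: in={0,1,3,4} → {0,1,2,3,4} (was {}); enqueue []
  #7 pop 0: in={0,1,2,3,4} → {0,2,3,4} (no change)
  #8 pop 1: in={0,1,2,3,4} → {0,1,2,3,4} (no change)

Fixpoint:
  val[0] = {0,2,3,4}
  val[1] = {0,1,2,3,4}
  val[2] = {0,1,3,4}
  val[3] = {0,1,3,4}
  val[4] = {0,1,2,3,4}
  val[5] = {0,1,2,3,4}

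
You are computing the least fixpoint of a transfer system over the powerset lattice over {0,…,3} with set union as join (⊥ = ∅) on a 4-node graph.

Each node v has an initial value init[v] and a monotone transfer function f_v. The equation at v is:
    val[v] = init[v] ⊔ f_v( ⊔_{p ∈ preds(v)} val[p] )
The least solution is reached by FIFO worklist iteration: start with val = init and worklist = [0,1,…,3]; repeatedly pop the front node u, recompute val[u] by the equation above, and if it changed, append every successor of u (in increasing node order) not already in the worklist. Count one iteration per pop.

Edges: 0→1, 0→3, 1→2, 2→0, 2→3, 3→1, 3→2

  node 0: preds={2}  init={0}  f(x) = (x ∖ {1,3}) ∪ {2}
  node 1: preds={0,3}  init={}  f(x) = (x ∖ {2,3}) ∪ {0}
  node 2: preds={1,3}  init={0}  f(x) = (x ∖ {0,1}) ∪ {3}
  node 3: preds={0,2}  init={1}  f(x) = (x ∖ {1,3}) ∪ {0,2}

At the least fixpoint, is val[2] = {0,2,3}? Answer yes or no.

yes

Iteration log — 9 steps:
  step 1. node 0  ⊔preds={0}  new={0,2}  old={0}  +wl: 
  step 2. node 1  ⊔preds={0,1,2}  new={0,1}  old={}  +wl: 
  step 3. node 2  ⊔preds={0,1}  new={0,3}  old={0}  +wl: 0
  step 4. node 3  ⊔preds={0,2,3}  new={0,1,2}  old={1}  +wl: 1,2
  step 5. node 0  ⊔preds={0,3}  new={0,2}  stable
  step 6. node 1  ⊔preds={0,1,2}  new={0,1}  stable
  step 7. node 2  ⊔preds={0,1,2}  new={0,2,3}  old={0,3}  +wl: 0,3
  step 8. node 0  ⊔preds={0,2,3}  new={0,2}  stable
  step 9. node 3  ⊔preds={0,2,3}  new={0,1,2}  stable

Least fixpoint reached:
  node 0: {0,2}
  node 1: {0,1}
  node 2: {0,2,3}
  node 3: {0,1,2}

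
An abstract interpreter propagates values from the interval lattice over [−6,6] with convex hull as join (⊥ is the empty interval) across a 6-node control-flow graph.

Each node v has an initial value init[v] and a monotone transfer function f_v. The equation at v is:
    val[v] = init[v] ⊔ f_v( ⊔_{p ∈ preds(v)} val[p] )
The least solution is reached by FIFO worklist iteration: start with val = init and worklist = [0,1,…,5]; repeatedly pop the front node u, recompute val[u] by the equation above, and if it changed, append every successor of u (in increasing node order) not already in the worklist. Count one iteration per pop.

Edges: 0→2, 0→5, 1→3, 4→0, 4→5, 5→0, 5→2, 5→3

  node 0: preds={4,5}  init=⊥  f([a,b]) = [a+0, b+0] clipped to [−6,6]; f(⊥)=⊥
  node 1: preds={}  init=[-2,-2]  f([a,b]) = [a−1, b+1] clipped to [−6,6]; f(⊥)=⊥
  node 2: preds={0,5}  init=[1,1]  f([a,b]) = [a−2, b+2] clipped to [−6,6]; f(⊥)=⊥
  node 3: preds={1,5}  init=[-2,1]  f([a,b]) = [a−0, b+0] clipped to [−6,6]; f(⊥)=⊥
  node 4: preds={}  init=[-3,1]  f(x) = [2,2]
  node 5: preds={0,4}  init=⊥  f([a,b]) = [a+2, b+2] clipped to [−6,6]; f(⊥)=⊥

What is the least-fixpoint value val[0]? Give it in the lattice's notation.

[-3,6]

Trace (14 dequeues):
  [1] u=0 | in [-3,1] | out [-3,1] | prev ⊥ | push {}
  [2] u=1 | in ⊥ | out [-2,-2] | ==
  [3] u=2 | in [-3,1] | out [-5,3] | prev [1,1] | push {}
  [4] u=3 | in [-2,-2] | out [-2,1] | ==
  [5] u=4 | in ⊥ | out [-3,2] | prev [-3,1] | push {0}
  [6] u=5 | in [-3,2] | out [-1,4] | prev ⊥ | push {2,3}
  [7] u=0 | in [-3,4] | out [-3,4] | prev [-3,1] | push {5}
  [8] u=2 | in [-3,4] | out [-5,6] | prev [-5,3] | push {}
  [9] u=3 | in [-2,4] | out [-2,4] | prev [-2,1] | push {}
  [10] u=5 | in [-3,4] | out [-1,6] | prev [-1,4] | push {0,2,3}
  [11] u=0 | in [-3,6] | out [-3,6] | prev [-3,4] | push {5}
  [12] u=2 | in [-3,6] | out [-5,6] | ==
  [13] u=3 | in [-2,6] | out [-2,6] | prev [-2,4] | push {}
  [14] u=5 | in [-3,6] | out [-1,6] | ==

Converged values:
  [0] [-3,6]
  [1] [-2,-2]
  [2] [-5,6]
  [3] [-2,6]
  [4] [-3,2]
  [5] [-1,6]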